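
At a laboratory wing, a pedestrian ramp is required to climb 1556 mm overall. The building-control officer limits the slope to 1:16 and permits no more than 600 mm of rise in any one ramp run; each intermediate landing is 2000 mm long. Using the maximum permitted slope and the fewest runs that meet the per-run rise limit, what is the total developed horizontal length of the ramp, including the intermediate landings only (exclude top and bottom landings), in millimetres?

28896 mm

1556 / 600 = 2.593 → round up to 3 ramp runs. That means 2 intermediate landings.
Horizontal run for 1556 mm of rise at 1:16 is 1556 × 16 = 24896 mm.
Intermediate landings: 2 × 2000 = 4000 mm.
Developed length = 24896 + 4000 = 28896 mm.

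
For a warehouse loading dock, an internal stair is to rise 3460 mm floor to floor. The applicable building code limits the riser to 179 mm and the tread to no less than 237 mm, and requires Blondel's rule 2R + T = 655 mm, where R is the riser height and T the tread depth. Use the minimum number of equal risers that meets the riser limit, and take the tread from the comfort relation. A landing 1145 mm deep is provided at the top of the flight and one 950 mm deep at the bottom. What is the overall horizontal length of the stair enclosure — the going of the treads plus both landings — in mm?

At most 179 each: 3460/179 = 19.33, giving 20 risers.
R = 3460 ÷ 20 = 173 mm.
T = 655 − 2·173 = 309 mm, which satisfies the 237 mm minimum.
Going = (20 − 1) × 309 = 5871 mm.
Enclosure = 5871 + 1145 + 950 = 7966 mm.

7966 mm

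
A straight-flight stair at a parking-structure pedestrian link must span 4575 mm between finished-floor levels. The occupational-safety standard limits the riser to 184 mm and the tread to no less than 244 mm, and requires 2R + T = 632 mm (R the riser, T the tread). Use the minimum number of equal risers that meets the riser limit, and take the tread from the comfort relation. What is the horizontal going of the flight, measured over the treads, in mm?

6384 mm

4575 / 184 = 24.86, so 25 risers are needed.
Each riser is 4575/25 = 183 mm (≤ 184 mm).
From 2R + T = 632: T = 632 − 366 = 266 mm.
Going = (25 − 1) × 266 = 6384 mm.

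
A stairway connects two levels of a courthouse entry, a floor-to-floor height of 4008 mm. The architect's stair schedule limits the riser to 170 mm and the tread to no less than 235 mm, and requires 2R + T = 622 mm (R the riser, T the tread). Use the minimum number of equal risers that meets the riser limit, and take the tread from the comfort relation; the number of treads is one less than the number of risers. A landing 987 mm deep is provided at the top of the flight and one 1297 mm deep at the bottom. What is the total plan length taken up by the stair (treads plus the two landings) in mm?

⌈4008/170⌉ = 24 risers.
R = 4008 ÷ 24 = 167 mm.
T = 622 − 2·167 = 288 mm, which satisfies the 235 mm minimum.
Treads = 24 − 1 = 23; going = 23 × 288 = 6624 mm.
Enclosure = 6624 + 987 + 1297 = 8908 mm.

8908 mm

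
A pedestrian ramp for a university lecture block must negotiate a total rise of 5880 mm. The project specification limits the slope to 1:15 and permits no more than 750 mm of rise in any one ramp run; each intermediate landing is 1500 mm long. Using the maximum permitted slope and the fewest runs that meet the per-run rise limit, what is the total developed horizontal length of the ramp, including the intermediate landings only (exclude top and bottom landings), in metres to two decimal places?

98.70 m

5880 / 750 = 7.840 → round up to 8 ramp runs. That means 7 intermediate landings.
Horizontal run for 5880 mm of rise at 1:15 is 5880 × 15 = 88200 mm.
7 intermediate landings contribute 7 × 1500 = 10500 mm.
Developed length = 88200 + 10500 = 98700 mm.
= 98.70 m.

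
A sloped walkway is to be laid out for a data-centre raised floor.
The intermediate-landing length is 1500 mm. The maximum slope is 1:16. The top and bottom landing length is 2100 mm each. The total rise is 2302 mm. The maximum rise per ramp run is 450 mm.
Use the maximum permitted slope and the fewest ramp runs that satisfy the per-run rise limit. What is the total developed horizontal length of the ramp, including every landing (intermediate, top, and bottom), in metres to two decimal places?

48.53 m

2302 / 450 = 5.116 → round up to 6 ramp runs. That means 5 intermediate landings.
Horizontal run for 2302 mm of rise at 1:16 is 2302 × 16 = 36832 mm.
Intermediate landings: 5 × 1500 = 7500 mm.
Top and bottom landings: 2 × 2100 = 4200 mm.
Total = 36832 + 7500 + 4200 = 48532 mm.
= 48.53 m.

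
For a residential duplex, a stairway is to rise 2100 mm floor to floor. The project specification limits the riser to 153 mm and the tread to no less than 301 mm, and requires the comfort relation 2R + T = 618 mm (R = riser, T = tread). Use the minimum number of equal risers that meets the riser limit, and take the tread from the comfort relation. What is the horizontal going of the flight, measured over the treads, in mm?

4134 mm

2100 / 153 = 13.73, so 14 risers are needed.
Riser R = 2100 / 14 = 150 mm, within the 153 mm limit.
Tread T = 618 − 2 × 150 = 318 mm (≥ 301 mm).
Treads = 14 − 1 = 13; going = 13 × 318 = 4134 mm.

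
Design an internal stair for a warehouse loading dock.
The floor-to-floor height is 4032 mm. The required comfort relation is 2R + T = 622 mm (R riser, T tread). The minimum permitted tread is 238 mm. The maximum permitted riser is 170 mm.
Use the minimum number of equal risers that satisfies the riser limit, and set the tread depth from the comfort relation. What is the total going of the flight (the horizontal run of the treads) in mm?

4032 / 170 = 23.718 → round up to 24 risers.
Riser R = 4032 / 24 = 168 mm, within the 170 mm limit.
T = 622 − 2·168 = 286 mm, which satisfies the 238 mm minimum.
Going = (24 − 1) × 286 = 6578 mm.

6578 mm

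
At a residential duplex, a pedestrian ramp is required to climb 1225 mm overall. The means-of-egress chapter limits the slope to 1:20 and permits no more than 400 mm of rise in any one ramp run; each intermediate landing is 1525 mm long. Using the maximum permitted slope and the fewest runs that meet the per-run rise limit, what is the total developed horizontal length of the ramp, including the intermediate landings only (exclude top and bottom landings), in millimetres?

At most 400 each: 1225/400 = 3.06, giving 4 ramp runs. That means 3 intermediate landings.
Horizontal run for 1225 mm of rise at 1:20 is 1225 × 20 = 24500 mm.
Intermediate landings: 3 × 1525 = 4575 mm.
Developed length = 24500 + 4575 = 29075 mm.

29075 mm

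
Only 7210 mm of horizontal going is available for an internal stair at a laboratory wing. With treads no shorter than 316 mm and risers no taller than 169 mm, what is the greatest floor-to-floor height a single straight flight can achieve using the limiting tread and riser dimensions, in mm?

3887 mm

7210 / 316 = 22.82, so 22 treads fit.
Risers = treads + 1 = 23.
Maximum height = 23 × 169 = 3887 mm.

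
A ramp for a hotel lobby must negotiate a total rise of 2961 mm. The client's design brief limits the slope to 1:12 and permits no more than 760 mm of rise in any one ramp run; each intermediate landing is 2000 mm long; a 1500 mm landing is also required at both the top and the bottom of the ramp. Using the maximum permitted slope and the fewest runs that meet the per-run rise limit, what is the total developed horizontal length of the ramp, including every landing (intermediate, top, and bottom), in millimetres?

2961 / 760 = 3.90, so 4 ramp runs are needed. That means 3 intermediate landings.
Ramp run (horizontal) at 1:12: 2961 × 12 = 35532 mm.
Intermediate landings: 3 × 2000 = 6000 mm.
Top and bottom landings: 2 × 1500 = 3000 mm.
Total = 35532 + 6000 + 3000 = 44532 mm.

44532 mm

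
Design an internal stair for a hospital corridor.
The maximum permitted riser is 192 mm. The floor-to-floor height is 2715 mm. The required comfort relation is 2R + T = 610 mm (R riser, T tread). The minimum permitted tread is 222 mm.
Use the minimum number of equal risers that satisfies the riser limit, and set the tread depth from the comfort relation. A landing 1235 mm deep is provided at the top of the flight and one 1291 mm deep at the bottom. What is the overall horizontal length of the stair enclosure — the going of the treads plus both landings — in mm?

At most 192 each: 2715/192 = 14.14, giving 15 risers.
Riser R = 2715 / 15 = 181 mm, within the 192 mm limit.
From 2R + T = 610: T = 610 − 362 = 248 mm.
15 risers give 14 treads; going = 14 × 248 = 3472 mm.
Enclosure = 3472 + 1235 + 1291 = 5998 mm.

5998 mm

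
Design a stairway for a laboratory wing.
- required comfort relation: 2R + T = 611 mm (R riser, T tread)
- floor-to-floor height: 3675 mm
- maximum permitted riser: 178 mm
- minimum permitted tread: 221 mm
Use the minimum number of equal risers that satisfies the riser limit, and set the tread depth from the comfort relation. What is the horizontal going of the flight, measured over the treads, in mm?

At most 178 each: 3675/178 = 20.65, giving 21 risers.
Riser R = 3675 / 21 = 175 mm, within the 178 mm limit.
T = 611 − 2·175 = 261 mm, which satisfies the 221 mm minimum.
21 risers give 20 treads; going = 20 × 261 = 5220 mm.

5220 mm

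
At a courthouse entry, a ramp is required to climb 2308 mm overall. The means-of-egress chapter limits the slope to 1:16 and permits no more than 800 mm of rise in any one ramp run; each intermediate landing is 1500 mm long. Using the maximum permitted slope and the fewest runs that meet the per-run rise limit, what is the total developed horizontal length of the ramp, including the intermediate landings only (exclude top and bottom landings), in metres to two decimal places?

39.93 m

2308 / 800 = 2.88, so 3 ramp runs are needed. That means 2 intermediate landings.
Horizontal run for 2308 mm of rise at 1:16 is 2308 × 16 = 36928 mm.
Intermediate landings: 2 × 1500 = 3000 mm.
Developed length = 36928 + 3000 = 39928 mm.
= 39.93 m.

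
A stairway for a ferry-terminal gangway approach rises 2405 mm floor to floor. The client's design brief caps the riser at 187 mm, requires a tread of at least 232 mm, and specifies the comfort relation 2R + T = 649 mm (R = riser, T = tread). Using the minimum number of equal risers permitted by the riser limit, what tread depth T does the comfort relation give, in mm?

2405 / 187 = 12.861 → round up to 13 risers.
Each riser is 2405/13 = 185 mm (≤ 187 mm).
Tread T = 649 − 2 × 185 = 279 mm (≥ 232 mm).

279 mm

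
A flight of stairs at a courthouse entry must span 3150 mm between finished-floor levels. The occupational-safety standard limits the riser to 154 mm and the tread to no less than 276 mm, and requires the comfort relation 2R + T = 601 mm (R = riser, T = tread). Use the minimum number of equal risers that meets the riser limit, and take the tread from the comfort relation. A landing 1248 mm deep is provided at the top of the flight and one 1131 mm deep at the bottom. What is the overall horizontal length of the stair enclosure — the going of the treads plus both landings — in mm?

3150 / 154 = 20.45, so 21 risers are needed.
R = 3150 ÷ 21 = 150 mm.
From 2R + T = 601: T = 601 − 300 = 301 mm.
Treads = 21 − 1 = 20; going = 20 × 301 = 6020 mm.
Add landings: 6020 + 1248 + 1131 = 8399 mm.

8399 mm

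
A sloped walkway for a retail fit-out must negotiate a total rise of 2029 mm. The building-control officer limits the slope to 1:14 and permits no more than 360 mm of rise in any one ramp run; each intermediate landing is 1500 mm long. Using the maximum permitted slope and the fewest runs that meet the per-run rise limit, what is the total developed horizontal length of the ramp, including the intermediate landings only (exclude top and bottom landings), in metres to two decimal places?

2029 / 360 = 5.636 → round up to 6 ramp runs. That means 5 intermediate landings.
Ramp run (horizontal) at 1:14: 2029 × 14 = 28406 mm.
Intermediate landings: 5 × 1500 = 7500 mm.
Total developed length = 28406 + 7500 = 35906 mm.
= 35.91 m.

35.91 m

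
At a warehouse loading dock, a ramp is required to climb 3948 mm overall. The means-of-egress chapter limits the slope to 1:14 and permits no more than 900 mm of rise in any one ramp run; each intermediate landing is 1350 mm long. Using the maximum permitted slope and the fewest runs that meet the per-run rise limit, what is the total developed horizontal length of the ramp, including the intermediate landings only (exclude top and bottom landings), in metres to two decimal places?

3948 / 900 = 4.39, so 5 ramp runs are needed. That means 4 intermediate landings.
Ramp run (horizontal) at 1:14: 3948 × 14 = 55272 mm.
Intermediate landings: 4 × 1350 = 5400 mm.
Developed length = 55272 + 5400 = 60672 mm.
= 60.67 m.

60.67 m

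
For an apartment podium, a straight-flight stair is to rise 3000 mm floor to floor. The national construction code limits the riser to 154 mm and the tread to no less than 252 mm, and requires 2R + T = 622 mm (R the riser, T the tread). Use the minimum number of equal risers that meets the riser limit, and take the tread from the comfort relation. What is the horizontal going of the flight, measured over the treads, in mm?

6118 mm

3000 / 154 = 19.48, so 20 risers are needed.
R = 3000 ÷ 20 = 150 mm.
From 2R + T = 622: T = 622 − 300 = 322 mm.
Treads = 20 − 1 = 19; going = 19 × 322 = 6118 mm.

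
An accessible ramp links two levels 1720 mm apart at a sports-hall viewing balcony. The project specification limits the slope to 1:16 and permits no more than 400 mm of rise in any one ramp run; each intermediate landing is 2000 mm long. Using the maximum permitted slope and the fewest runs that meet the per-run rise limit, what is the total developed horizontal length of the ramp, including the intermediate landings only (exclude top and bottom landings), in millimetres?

35520 mm

1720 / 400 = 4.30, so 5 ramp runs are needed. That means 4 intermediate landings.
Horizontal run for 1720 mm of rise at 1:16 is 1720 × 16 = 27520 mm.
4 intermediate landings contribute 4 × 2000 = 8000 mm.
Developed length = 27520 + 8000 = 35520 mm.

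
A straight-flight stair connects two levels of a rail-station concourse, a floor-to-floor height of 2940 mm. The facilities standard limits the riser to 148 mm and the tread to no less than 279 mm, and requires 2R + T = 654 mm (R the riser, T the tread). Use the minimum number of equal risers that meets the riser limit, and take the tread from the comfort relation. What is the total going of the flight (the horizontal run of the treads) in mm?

6840 mm

2940 / 148 = 19.865 → round up to 20 risers.
R = 2940 ÷ 20 = 147 mm.
Tread T = 654 − 2 × 147 = 360 mm (≥ 279 mm).
20 risers give 19 treads; going = 19 × 360 = 6840 mm.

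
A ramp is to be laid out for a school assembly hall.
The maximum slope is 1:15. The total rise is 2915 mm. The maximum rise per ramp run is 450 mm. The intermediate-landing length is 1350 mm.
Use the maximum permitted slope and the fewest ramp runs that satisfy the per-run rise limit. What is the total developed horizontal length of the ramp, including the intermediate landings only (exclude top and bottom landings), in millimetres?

⌈2915/450⌉ = 7 ramp runs. That means 6 intermediate landings.
Ramp run (horizontal) at 1:15: 2915 × 15 = 43725 mm.
6 intermediate landings contribute 6 × 1350 = 8100 mm.
Total developed length = 43725 + 8100 = 51825 mm.

51825 mm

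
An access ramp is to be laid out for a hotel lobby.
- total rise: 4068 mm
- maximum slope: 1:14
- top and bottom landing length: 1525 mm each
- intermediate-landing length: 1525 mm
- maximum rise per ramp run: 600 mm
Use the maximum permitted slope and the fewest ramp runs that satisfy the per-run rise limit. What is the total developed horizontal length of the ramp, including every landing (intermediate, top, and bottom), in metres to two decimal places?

4068 / 600 = 6.78, so 7 ramp runs are needed. That means 6 intermediate landings.
Horizontal run for 4068 mm of rise at 1:14 is 4068 × 14 = 56952 mm.
6 intermediate landings contribute 6 × 1525 = 9150 mm.
Top and bottom landings: 2 × 1525 = 3050 mm.
Total = 56952 + 9150 + 3050 = 69152 mm.
= 69.15 m.

69.15 m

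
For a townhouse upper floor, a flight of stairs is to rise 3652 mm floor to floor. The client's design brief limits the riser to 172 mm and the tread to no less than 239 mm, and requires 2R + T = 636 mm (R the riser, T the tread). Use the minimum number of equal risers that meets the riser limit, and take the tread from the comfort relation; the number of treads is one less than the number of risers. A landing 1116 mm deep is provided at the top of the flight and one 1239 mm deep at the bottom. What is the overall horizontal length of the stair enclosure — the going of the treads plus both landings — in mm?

8739 mm

3652 / 172 = 21.233 → round up to 22 risers.
Each riser is 3652/22 = 166 mm (≤ 172 mm).
From 2R + T = 636: T = 636 − 332 = 304 mm.
Going = (22 − 1) × 304 = 6384 mm.
Add landings: 6384 + 1116 + 1239 = 8739 mm.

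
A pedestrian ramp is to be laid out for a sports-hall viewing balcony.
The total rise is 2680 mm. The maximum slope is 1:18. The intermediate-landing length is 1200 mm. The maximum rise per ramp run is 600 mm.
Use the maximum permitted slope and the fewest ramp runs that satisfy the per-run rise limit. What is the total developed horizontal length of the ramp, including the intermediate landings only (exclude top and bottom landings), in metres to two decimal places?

At most 600 each: 2680/600 = 4.47, giving 5 ramp runs. That means 4 intermediate landings.
Ramp run (horizontal) at 1:18: 2680 × 18 = 48240 mm.
Intermediate landings: 4 × 1200 = 4800 mm.
Developed length = 48240 + 4800 = 53040 mm.
= 53.04 m.

53.04 m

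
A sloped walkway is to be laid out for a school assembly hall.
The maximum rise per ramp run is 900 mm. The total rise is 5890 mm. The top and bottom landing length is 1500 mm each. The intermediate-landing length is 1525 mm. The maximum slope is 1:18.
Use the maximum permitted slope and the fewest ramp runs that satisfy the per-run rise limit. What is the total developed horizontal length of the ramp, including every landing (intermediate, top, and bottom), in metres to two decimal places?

118.17 m

5890 / 900 = 6.54, so 7 ramp runs are needed. That means 6 intermediate landings.
Horizontal run for 5890 mm of rise at 1:18 is 5890 × 18 = 106020 mm.
Intermediate landings: 6 × 1525 = 9150 mm.
Top and bottom landings: 2 × 1500 = 3000 mm.
Total = 106020 + 9150 + 3000 = 118170 mm.
= 118.17 m.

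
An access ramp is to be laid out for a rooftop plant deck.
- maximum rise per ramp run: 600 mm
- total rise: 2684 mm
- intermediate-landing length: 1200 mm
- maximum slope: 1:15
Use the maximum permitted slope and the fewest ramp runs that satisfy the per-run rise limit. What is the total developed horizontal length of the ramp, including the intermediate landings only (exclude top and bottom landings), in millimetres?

45060 mm

2684 / 600 = 4.47, so 5 ramp runs are needed. That means 4 intermediate landings.
Horizontal run for 2684 mm of rise at 1:15 is 2684 × 15 = 40260 mm.
4 intermediate landings contribute 4 × 1200 = 4800 mm.
Developed length = 40260 + 4800 = 45060 mm.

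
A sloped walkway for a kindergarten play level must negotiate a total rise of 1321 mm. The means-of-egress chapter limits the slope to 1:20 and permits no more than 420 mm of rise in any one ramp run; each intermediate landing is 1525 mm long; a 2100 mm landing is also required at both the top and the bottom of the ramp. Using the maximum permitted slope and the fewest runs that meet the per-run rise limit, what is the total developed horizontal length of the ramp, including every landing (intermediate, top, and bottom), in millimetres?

1321 / 420 = 3.145 → round up to 4 ramp runs. That means 3 intermediate landings.
Ramp run (horizontal) at 1:20: 1321 × 20 = 26420 mm.
3 intermediate landings contribute 3 × 1525 = 4575 mm.
Top and bottom landings: 2 × 2100 = 4200 mm.
Total = 26420 + 4575 + 4200 = 35195 mm.

35195 mm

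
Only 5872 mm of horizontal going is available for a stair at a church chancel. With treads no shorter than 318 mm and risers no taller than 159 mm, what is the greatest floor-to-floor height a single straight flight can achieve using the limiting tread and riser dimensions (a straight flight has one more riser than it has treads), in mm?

Treads that fit: ⌊5872 / 318⌋ = 18.
Risers = treads + 1 = 19.
Maximum height = 19 × 159 = 3021 mm.

3021 mm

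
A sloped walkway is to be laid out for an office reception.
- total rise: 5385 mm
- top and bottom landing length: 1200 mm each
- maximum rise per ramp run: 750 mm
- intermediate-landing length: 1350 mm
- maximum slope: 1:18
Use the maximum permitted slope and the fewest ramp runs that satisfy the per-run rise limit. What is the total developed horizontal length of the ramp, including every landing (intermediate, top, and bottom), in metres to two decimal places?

At most 750 each: 5385/750 = 7.18, giving 8 ramp runs. That means 7 intermediate landings.
Ramp run (horizontal) at 1:18: 5385 × 18 = 96930 mm.
7 intermediate landings contribute 7 × 1350 = 9450 mm.
Top and bottom landings: 2 × 1200 = 2400 mm.
Total = 96930 + 9450 + 2400 = 108780 mm.
= 108.78 m.

108.78 m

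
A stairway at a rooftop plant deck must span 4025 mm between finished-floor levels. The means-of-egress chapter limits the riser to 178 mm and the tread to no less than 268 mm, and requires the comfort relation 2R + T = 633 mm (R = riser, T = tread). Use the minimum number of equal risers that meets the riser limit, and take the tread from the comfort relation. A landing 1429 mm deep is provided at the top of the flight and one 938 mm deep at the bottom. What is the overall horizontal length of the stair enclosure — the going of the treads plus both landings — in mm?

⌈4025/178⌉ = 23 risers.
R = 4025 ÷ 23 = 175 mm.
T = 633 − 2·175 = 283 mm, which satisfies the 268 mm minimum.
Going = (23 − 1) × 283 = 6226 mm.
Enclosure = 6226 + 1429 + 938 = 8593 mm.

8593 mm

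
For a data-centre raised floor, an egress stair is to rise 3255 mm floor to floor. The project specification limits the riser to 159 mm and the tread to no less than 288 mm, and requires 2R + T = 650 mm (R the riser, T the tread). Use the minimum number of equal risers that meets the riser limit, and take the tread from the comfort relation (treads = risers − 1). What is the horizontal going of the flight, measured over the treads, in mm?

⌈3255/159⌉ = 21 risers.
R = 3255 ÷ 21 = 155 mm.
Tread T = 650 − 2 × 155 = 340 mm (≥ 288 mm).
Treads = 21 − 1 = 20; going = 20 × 340 = 6800 mm.

6800 mm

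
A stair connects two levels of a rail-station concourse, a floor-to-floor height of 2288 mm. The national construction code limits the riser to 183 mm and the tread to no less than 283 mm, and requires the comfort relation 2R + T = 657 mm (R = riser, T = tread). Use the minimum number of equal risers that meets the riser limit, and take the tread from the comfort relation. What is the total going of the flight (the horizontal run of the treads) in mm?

3660 mm

2288 / 183 = 12.503 → round up to 13 risers.
R = 2288 ÷ 13 = 176 mm.
Tread T = 657 − 2 × 176 = 305 mm (≥ 283 mm).
Treads = 13 − 1 = 12; going = 12 × 305 = 3660 mm.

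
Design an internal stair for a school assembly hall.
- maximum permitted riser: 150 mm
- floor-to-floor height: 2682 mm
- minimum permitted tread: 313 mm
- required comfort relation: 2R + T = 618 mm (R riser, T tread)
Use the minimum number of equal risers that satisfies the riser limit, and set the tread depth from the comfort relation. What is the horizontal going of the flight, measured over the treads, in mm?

At most 150 each: 2682/150 = 17.88, giving 18 risers.
R = 2682 ÷ 18 = 149 mm.
T = 618 − 2·149 = 320 mm, which satisfies the 313 mm minimum.
Going = (18 − 1) × 320 = 5440 mm.

5440 mm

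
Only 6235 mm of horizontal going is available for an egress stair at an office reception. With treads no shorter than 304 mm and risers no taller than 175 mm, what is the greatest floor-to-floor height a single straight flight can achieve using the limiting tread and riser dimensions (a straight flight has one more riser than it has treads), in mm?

6235 / 304 = 20.51, so 20 treads fit.
Risers = treads + 1 = 21.
Maximum height = 21 × 175 = 3675 mm.

3675 mm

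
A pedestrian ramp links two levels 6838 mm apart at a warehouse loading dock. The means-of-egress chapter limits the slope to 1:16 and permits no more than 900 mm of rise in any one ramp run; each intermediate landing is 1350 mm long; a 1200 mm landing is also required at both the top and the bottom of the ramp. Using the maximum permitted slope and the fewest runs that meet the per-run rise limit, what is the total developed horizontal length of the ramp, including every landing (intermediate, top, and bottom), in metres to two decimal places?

121.26 m

⌈6838/900⌉ = 8 ramp runs. That means 7 intermediate landings.
Horizontal run for 6838 mm of rise at 1:16 is 6838 × 16 = 109408 mm.
7 intermediate landings contribute 7 × 1350 = 9450 mm.
Top and bottom landings: 2 × 1200 = 2400 mm.
Total = 109408 + 9450 + 2400 = 121258 mm.
= 121.26 m.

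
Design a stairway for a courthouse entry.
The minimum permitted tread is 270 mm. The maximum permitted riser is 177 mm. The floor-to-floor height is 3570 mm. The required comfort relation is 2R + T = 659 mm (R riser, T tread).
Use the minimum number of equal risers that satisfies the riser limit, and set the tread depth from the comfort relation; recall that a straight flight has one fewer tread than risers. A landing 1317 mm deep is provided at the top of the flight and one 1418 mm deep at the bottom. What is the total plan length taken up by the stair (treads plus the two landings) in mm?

9115 mm

⌈3570/177⌉ = 21 risers.
Each riser is 3570/21 = 170 mm (≤ 177 mm).
T = 659 − 2·170 = 319 mm, which satisfies the 270 mm minimum.
Going = (21 − 1) × 319 = 6380 mm.
Add landings: 6380 + 1317 + 1418 = 9115 mm.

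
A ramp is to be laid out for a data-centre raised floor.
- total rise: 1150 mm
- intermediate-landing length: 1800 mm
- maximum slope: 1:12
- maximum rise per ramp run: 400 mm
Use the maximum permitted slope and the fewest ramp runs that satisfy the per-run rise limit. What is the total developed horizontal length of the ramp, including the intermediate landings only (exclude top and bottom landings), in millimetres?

1150 / 400 = 2.875 → round up to 3 ramp runs. That means 2 intermediate landings.
Horizontal run for 1150 mm of rise at 1:12 is 1150 × 12 = 13800 mm.
2 intermediate landings contribute 2 × 1800 = 3600 mm.
Developed length = 13800 + 3600 = 17400 mm.

17400 mm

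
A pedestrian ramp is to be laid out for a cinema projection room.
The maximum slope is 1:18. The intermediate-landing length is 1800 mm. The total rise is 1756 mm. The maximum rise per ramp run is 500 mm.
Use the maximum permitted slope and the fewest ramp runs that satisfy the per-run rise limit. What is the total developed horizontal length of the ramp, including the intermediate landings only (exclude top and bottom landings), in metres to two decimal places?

37.01 m

⌈1756/500⌉ = 4 ramp runs. That means 3 intermediate landings.
Ramp run (horizontal) at 1:18: 1756 × 18 = 31608 mm.
3 intermediate landings contribute 3 × 1800 = 5400 mm.
Total developed length = 31608 + 5400 = 37008 mm.
= 37.01 m.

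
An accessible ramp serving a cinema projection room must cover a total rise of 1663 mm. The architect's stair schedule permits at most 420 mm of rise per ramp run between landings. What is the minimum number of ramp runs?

4 runs

1663 / 420 = 3.960 → round up to 4 ramp runs.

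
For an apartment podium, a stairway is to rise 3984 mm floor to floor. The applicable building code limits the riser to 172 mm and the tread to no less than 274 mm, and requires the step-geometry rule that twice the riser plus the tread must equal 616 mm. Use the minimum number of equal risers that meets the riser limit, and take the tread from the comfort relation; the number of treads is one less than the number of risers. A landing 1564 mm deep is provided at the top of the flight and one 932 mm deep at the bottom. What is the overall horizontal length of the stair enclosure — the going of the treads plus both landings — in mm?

3984 / 172 = 23.16, so 24 risers are needed.
Riser R = 3984 / 24 = 166 mm, within the 172 mm limit.
T = 616 − 2·166 = 284 mm, which satisfies the 274 mm minimum.
Treads = 24 − 1 = 23; going = 23 × 284 = 6532 mm.
Enclosure = 6532 + 1564 + 932 = 9028 mm.

9028 mm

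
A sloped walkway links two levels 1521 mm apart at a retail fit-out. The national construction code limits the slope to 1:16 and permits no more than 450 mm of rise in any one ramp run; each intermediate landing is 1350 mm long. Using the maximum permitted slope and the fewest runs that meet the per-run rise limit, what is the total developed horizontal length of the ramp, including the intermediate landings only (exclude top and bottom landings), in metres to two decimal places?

1521 / 450 = 3.380 → round up to 4 ramp runs. That means 3 intermediate landings.
Horizontal run for 1521 mm of rise at 1:16 is 1521 × 16 = 24336 mm.
3 intermediate landings contribute 3 × 1350 = 4050 mm.
Developed length = 24336 + 4050 = 28386 mm.
= 28.39 m.

28.39 m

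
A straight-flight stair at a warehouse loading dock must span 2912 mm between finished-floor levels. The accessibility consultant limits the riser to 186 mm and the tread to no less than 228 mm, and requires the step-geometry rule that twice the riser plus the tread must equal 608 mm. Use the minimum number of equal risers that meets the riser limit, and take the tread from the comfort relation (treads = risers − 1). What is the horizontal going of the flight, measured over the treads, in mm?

3660 mm

At most 186 each: 2912/186 = 15.66, giving 16 risers.
Each riser is 2912/16 = 182 mm (≤ 186 mm).
Tread T = 608 − 2 × 182 = 244 mm (≥ 228 mm).
16 risers give 15 treads; going = 15 × 244 = 3660 mm.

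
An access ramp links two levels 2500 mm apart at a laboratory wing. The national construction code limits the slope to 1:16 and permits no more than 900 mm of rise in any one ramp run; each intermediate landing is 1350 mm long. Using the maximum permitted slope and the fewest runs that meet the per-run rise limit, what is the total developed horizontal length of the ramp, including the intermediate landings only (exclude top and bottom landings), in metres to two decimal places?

42.70 m

2500 / 900 = 2.778 → round up to 3 ramp runs. That means 2 intermediate landings.
Horizontal run for 2500 mm of rise at 1:16 is 2500 × 16 = 40000 mm.
Intermediate landings: 2 × 1350 = 2700 mm.
Developed length = 40000 + 2700 = 42700 mm.
= 42.70 m.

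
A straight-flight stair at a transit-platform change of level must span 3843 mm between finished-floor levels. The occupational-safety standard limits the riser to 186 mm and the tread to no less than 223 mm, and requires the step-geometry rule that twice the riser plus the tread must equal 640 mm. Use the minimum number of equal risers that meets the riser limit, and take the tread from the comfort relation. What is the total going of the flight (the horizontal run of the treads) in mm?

5480 mm

⌈3843/186⌉ = 21 risers.
Each riser is 3843/21 = 183 mm (≤ 186 mm).
From 2R + T = 640: T = 640 − 366 = 274 mm.
Going = (21 − 1) × 274 = 5480 mm.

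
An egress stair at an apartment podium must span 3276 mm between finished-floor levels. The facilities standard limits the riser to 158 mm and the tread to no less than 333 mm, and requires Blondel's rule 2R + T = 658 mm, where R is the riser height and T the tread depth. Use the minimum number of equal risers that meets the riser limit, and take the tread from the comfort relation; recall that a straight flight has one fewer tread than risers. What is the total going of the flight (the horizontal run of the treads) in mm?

6920 mm

3276 / 158 = 20.734 → round up to 21 risers.
R = 3276 ÷ 21 = 156 mm.
From 2R + T = 658: T = 658 − 312 = 346 mm.
Treads = 21 − 1 = 20; going = 20 × 346 = 6920 mm.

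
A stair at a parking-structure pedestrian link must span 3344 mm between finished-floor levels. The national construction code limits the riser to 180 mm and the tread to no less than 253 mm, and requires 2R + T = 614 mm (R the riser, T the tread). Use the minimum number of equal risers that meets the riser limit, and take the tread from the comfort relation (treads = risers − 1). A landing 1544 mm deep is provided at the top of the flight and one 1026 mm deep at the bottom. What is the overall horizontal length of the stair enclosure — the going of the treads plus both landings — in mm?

7286 mm

At most 180 each: 3344/180 = 18.58, giving 19 risers.
R = 3344 ÷ 19 = 176 mm.
From 2R + T = 614: T = 614 − 352 = 262 mm.
Going = (19 − 1) × 262 = 4716 mm.
Enclosure = 4716 + 1544 + 1026 = 7286 mm.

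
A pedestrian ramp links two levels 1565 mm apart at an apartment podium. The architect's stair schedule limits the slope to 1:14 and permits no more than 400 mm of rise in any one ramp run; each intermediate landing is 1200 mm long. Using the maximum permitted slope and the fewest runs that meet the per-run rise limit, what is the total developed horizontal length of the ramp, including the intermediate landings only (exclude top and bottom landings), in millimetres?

25510 mm

At most 400 each: 1565/400 = 3.91, giving 4 ramp runs. That means 3 intermediate landings.
Ramp run (horizontal) at 1:14: 1565 × 14 = 21910 mm.
Intermediate landings: 3 × 1200 = 3600 mm.
Developed length = 21910 + 3600 = 25510 mm.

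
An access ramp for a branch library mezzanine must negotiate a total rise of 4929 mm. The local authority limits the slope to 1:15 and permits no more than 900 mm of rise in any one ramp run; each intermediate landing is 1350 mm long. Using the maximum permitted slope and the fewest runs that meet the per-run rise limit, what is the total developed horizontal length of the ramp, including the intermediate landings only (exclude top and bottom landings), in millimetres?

⌈4929/900⌉ = 6 ramp runs. That means 5 intermediate landings.
Horizontal run for 4929 mm of rise at 1:15 is 4929 × 15 = 73935 mm.
Intermediate landings: 5 × 1350 = 6750 mm.
Developed length = 73935 + 6750 = 80685 mm.

80685 mm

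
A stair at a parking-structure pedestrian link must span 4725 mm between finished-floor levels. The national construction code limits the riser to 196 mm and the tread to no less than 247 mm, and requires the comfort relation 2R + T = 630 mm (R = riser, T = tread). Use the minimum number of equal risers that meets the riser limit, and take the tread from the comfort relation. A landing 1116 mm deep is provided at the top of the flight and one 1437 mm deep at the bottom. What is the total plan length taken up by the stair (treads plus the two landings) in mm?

4725 / 196 = 24.107 → round up to 25 risers.
Riser R = 4725 / 25 = 189 mm, within the 196 mm limit.
T = 630 − 2·189 = 252 mm, which satisfies the 247 mm minimum.
Treads = 25 − 1 = 24; going = 24 × 252 = 6048 mm.
Enclosure = 6048 + 1116 + 1437 = 8601 mm.

8601 mm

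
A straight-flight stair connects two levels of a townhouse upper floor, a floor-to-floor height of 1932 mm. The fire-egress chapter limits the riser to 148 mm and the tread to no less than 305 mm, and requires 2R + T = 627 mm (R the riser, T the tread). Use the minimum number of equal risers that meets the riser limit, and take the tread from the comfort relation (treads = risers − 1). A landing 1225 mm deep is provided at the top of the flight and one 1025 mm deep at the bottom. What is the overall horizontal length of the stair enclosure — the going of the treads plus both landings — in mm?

At most 148 each: 1932/148 = 13.05, giving 14 risers.
Each riser is 1932/14 = 138 mm (≤ 148 mm).
From 2R + T = 627: T = 627 − 276 = 351 mm.
Going = (14 − 1) × 351 = 4563 mm.
Enclosure = 4563 + 1225 + 1025 = 6813 mm.

6813 mm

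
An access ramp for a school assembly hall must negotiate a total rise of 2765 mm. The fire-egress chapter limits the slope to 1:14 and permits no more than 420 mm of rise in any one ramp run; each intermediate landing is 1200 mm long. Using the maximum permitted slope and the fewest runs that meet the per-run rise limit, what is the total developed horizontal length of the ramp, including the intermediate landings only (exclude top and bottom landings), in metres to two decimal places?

45.91 m

2765 / 420 = 6.58, so 7 ramp runs are needed. That means 6 intermediate landings.
Ramp run (horizontal) at 1:14: 2765 × 14 = 38710 mm.
6 intermediate landings contribute 6 × 1200 = 7200 mm.
Developed length = 38710 + 7200 = 45910 mm.
= 45.91 m.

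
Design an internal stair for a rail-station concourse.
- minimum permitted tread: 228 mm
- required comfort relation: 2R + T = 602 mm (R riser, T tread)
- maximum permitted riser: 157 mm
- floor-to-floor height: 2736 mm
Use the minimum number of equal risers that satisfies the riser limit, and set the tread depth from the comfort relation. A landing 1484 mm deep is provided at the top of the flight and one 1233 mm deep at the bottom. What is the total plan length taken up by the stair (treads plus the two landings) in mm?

2736 / 157 = 17.43, so 18 risers are needed.
Riser R = 2736 / 18 = 152 mm, within the 157 mm limit.
Tread T = 602 − 2 × 152 = 298 mm (≥ 228 mm).
18 risers give 17 treads; going = 17 × 298 = 5066 mm.
Add landings: 5066 + 1484 + 1233 = 7783 mm.

7783 mm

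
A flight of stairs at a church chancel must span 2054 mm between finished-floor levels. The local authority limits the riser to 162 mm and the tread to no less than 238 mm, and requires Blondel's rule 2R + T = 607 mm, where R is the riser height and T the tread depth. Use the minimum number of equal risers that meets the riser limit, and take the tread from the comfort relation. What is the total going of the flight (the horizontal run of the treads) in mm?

3492 mm

2054 / 162 = 12.679 → round up to 13 risers.
Each riser is 2054/13 = 158 mm (≤ 162 mm).
Tread T = 607 − 2 × 158 = 291 mm (≥ 238 mm).
Treads = 13 − 1 = 12; going = 12 × 291 = 3492 mm.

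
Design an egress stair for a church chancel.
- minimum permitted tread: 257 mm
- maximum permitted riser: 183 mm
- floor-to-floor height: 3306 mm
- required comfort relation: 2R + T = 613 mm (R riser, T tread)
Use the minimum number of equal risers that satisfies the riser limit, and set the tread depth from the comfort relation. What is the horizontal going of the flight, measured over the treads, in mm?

4770 mm

⌈3306/183⌉ = 19 risers.
Riser R = 3306 / 19 = 174 mm, within the 183 mm limit.
Tread T = 613 − 2 × 174 = 265 mm (≥ 257 mm).
Going = (19 − 1) × 265 = 4770 mm.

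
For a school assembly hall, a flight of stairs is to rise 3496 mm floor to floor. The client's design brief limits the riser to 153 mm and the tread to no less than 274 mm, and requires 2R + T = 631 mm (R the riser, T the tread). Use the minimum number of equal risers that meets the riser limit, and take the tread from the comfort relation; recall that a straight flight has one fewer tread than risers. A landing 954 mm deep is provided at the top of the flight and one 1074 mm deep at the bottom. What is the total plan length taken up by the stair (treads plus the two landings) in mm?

9222 mm

3496 / 153 = 22.850 → round up to 23 risers.
Riser R = 3496 / 23 = 152 mm, within the 153 mm limit.
Tread T = 631 − 2 × 152 = 327 mm (≥ 274 mm).
23 risers give 22 treads; going = 22 × 327 = 7194 mm.
Add landings: 7194 + 954 + 1074 = 9222 mm.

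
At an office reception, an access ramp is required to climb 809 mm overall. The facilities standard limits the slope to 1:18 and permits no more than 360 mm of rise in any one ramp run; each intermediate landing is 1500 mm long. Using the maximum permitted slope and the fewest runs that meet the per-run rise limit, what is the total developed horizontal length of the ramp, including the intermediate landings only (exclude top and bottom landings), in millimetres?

⌈809/360⌉ = 3 ramp runs. That means 2 intermediate landings.
Horizontal run for 809 mm of rise at 1:18 is 809 × 18 = 14562 mm.
2 intermediate landings contribute 2 × 1500 = 3000 mm.
Developed length = 14562 + 3000 = 17562 mm.

17562 mm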